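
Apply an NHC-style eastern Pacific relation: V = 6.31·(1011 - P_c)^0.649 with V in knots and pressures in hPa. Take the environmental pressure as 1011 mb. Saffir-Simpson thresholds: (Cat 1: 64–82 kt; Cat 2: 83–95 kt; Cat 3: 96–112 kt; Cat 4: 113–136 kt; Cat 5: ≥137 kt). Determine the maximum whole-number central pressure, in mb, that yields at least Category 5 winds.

Category 5 begins at V = 137 kt.
Required ΔP = (137/6.31)^(1/0.649) = 21.712^1.541 ≈ 114.71 mb.
P_c ≤ 1011 − 114.71 = 896.29, so the highest integer P_c is 896 mb.

896 mb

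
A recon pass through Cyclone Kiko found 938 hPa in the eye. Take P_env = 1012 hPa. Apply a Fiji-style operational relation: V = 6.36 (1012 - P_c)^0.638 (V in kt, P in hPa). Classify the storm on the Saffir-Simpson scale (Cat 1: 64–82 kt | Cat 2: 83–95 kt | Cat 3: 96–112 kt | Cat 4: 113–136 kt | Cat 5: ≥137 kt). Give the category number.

ΔP = 1012 − 938 = 74 hPa.
V ≈ 6.36 × 74^0.638 = 6.36 × 15.58 ≈ 99 kt.
99 kt falls in the Category 3 band.

3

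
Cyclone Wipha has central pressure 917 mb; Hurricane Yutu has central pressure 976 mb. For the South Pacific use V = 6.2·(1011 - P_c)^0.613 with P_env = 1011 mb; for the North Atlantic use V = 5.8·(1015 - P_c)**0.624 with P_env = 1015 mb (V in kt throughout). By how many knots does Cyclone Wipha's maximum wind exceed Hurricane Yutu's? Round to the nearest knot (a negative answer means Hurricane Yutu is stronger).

43 kt

Cyclone Wipha: ΔP = 94; V ≈ 6.2 × 94^0.613 ≈ 100.44 kt.
Hurricane Yutu: ΔP = 39; V ≈ 5.8 × 39^0.624 ≈ 57.05 kt.
Difference ≈ 100.44 − 57.05 = 43.39 → 43 kt.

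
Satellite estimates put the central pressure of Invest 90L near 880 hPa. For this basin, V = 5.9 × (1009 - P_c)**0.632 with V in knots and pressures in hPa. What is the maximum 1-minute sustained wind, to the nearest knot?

ΔP = 1009 − 880 = 129 hPa.
129^0.632 ≈ 21.572.
V ≈ 5.9 × 21.572 ≈ 127.3 kt.

127 kt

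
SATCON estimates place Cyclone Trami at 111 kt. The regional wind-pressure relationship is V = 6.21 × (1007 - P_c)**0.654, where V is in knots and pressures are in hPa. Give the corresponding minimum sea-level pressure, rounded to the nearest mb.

925 mb

ΔP = (V / 6.21)^(1/0.654) = (111/6.21)^1.529.
111/6.21 = 17.874; 17.874^1.529 ≈ 82.17 mb.
P_c = 1007 − 82.17 = 924.83 ≈ 925 mb.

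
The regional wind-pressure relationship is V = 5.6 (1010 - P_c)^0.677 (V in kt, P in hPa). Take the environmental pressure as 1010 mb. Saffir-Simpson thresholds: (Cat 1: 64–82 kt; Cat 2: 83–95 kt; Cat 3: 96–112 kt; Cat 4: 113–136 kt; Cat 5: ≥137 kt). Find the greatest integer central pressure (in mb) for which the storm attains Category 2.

956 mb

Category 2 begins at V = 83 kt.
Required ΔP = (83/5.6)^(1/0.677) = 14.821^1.477 ≈ 53.64 mb.
P_c ≤ 1010 − 53.64 = 956.36, so the highest integer P_c is 956 mb.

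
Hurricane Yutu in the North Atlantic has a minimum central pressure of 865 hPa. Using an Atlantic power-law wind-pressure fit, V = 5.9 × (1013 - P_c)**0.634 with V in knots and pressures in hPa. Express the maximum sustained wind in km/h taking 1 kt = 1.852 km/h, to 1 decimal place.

259.7 km/h

ΔP = 1013 − 865 = 148 hPa.
V ≈ 5.9 × 148^0.634 = 5.9 × 23.765 ≈ 140.216 kt.
140.216 × 1.852 ≈ 259.68 km/h → 259.7 km/h.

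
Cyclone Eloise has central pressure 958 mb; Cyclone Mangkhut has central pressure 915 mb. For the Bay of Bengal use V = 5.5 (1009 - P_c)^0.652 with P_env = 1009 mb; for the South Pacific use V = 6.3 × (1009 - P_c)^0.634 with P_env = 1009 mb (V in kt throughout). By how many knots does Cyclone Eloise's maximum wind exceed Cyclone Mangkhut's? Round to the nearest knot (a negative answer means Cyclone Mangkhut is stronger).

Cyclone Eloise: ΔP = 51; V ≈ 5.5 × 51^0.652 ≈ 71.40 kt.
Cyclone Mangkhut: ΔP = 94; V ≈ 6.3 × 94^0.634 ≈ 112.28 kt.
Difference ≈ 71.40 − 112.28 = -40.88 → -41 kt.

-41 kt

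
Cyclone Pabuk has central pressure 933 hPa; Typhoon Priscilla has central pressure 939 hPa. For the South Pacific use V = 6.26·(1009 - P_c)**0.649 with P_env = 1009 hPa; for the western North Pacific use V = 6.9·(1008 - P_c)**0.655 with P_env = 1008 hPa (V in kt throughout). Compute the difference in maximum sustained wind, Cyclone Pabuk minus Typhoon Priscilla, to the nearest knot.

-6 kt

Cyclone Pabuk: ΔP = 76; V ≈ 6.26 × 76^0.649 ≈ 104.05 kt.
Typhoon Priscilla: ΔP = 69; V ≈ 6.9 × 69^0.655 ≈ 110.48 kt.
Difference ≈ 104.05 − 110.48 = -6.43 → -6 kt.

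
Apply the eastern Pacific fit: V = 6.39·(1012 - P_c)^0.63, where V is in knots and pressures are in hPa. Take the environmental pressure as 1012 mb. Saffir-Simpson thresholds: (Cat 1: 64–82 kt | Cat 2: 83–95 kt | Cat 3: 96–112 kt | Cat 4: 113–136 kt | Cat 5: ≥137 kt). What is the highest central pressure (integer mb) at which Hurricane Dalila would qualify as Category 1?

973 mb

Category 1 begins at V = 64 kt.
Required ΔP = (64/6.39)^(1/0.63) = 10.016^1.587 ≈ 38.76 mb.
P_c ≤ 1012 − 38.76 = 973.24, so the highest integer P_c is 973 mb.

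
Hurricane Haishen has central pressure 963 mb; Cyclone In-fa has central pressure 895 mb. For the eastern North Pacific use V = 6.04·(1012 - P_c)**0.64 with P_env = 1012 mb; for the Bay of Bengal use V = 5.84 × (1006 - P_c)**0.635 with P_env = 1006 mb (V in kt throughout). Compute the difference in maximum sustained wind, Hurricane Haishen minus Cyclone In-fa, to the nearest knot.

Hurricane Haishen: ΔP = 49; V ≈ 6.04 × 49^0.64 ≈ 72.91 kt.
Cyclone In-fa: ΔP = 111; V ≈ 5.84 × 111^0.635 ≈ 116.20 kt.
Difference ≈ 72.91 − 116.20 = -43.29 → -43 kt.

-43 kt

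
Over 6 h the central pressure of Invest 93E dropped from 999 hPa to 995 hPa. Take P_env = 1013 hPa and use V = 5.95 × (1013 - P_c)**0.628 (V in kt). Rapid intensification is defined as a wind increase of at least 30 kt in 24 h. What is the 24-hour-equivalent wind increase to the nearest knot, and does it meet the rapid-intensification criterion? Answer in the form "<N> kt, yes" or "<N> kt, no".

21 kt, no

V₁: ΔP = 14, V ≈ 5.95 × 14^0.628 ≈ 31.21 kt.
V₂: ΔP = 18, V ≈ 5.95 × 18^0.628 ≈ 36.55 kt.
ΔV over 6 h = 5.34 kt → 24 h equivalent = 5.34 × 24/6 ≈ 21.36 kt.
21 kt < 30 kt ⇒ not rapid intensification.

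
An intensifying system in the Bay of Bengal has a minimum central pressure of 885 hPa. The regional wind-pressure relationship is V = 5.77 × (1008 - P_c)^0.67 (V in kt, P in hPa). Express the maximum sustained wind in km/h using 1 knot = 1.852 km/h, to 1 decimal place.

268.6 km/h

ΔP = 1008 − 885 = 123 hPa.
V ≈ 5.77 × 123^0.67 = 5.77 × 25.133 ≈ 145.015 kt.
145.015 × 1.852 ≈ 268.57 km/h → 268.6 km/h.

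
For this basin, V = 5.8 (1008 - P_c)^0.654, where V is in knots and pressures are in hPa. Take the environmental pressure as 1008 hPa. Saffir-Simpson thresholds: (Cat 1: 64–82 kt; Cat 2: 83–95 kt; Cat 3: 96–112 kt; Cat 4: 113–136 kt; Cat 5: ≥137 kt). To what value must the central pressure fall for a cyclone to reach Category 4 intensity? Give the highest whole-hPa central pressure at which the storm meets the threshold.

914 hPa

Category 4 begins at V = 113 kt.
Required ΔP = (113/5.8)^(1/0.654) = 19.483^1.529 ≈ 93.74 hPa.
P_c ≤ 1008 − 93.74 = 914.26, so the highest integer P_c is 914 hPa.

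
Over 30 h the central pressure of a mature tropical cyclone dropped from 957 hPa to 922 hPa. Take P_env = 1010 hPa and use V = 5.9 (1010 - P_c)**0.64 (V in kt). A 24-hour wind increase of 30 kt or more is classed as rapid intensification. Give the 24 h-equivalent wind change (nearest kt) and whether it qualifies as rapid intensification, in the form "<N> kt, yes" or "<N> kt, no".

23 kt, no

V₁: ΔP = 53, V ≈ 5.9 × 53^0.64 ≈ 74.88 kt.
V₂: ΔP = 88, V ≈ 5.9 × 88^0.64 ≈ 103.59 kt.
ΔV over 30 h = 28.71 kt → 24 h equivalent = 28.71 × 24/30 ≈ 22.97 kt.
23 kt < 30 kt ⇒ not rapid intensification.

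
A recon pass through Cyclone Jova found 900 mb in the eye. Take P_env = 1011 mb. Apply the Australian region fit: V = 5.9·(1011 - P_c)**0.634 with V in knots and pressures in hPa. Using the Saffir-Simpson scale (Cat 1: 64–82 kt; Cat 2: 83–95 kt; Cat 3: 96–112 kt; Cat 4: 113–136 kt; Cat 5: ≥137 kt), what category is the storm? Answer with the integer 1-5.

ΔP = 1011 − 900 = 111 mb.
V ≈ 5.9 × 111^0.634 = 5.9 × 19.80 ≈ 117 kt.
117 kt falls in the Category 4 band.

4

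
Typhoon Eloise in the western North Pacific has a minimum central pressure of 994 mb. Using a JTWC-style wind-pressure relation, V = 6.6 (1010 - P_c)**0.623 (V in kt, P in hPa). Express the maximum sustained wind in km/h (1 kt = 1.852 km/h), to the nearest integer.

ΔP = 1010 − 994 = 16 mb.
V ≈ 6.6 × 16^0.623 = 6.6 × 5.626 ≈ 37.129 kt.
37.129 × 1.852 ≈ 68.76 km/h → 69 km/h.

69 km/h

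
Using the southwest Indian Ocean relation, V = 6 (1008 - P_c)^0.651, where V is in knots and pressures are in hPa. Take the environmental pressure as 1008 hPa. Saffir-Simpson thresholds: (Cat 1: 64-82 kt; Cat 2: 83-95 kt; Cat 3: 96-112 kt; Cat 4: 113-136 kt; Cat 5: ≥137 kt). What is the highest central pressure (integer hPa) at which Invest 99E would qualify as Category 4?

917 hPa

Category 4 begins at V = 113 kt.
Required ΔP = (113/6)^(1/0.651) = 18.833^1.536 ≈ 90.87 hPa.
P_c ≤ 1008 − 90.87 = 917.13, so the highest integer P_c is 917 hPa.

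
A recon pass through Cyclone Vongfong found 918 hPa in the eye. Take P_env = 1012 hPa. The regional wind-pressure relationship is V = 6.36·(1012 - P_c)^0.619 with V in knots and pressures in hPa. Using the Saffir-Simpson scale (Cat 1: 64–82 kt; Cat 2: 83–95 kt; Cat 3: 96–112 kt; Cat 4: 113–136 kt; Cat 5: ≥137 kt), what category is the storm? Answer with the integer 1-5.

3

ΔP = 1012 − 918 = 94 hPa.
V ≈ 6.36 × 94^0.619 = 6.36 × 16.65 ≈ 106 kt.
106 kt falls in the Category 3 band.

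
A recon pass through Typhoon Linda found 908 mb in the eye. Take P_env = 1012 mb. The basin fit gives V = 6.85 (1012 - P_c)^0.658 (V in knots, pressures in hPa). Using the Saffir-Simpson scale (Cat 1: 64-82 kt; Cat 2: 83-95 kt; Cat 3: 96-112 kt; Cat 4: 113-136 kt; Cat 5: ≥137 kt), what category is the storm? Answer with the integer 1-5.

ΔP = 1012 − 908 = 104 mb.
V ≈ 6.85 × 104^0.658 = 6.85 × 21.24 ≈ 146 kt.
146 kt falls in the Category 5 band.

5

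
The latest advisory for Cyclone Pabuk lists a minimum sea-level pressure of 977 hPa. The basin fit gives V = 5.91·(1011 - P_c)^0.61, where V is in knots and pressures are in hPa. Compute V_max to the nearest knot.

51 kt

ΔP = 1011 − 977 = 34 hPa.
34^0.61 ≈ 8.594.
V ≈ 5.91 × 8.594 ≈ 50.8 kt.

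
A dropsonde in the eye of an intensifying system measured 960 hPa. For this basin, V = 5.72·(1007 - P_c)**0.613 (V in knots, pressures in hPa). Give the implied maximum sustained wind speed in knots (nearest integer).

ΔP = 1007 − 960 = 47 hPa.
47^0.613 ≈ 10.592.
V ≈ 5.72 × 10.592 ≈ 60.6 kt.

61 kt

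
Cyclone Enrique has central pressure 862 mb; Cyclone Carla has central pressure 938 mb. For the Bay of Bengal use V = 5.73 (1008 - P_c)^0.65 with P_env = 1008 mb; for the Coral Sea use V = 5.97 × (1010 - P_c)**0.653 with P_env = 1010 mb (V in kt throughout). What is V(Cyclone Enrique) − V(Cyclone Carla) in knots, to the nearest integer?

49 kt

Cyclone Enrique: ΔP = 146; V ≈ 5.73 × 146^0.65 ≈ 146.21 kt.
Cyclone Carla: ΔP = 72; V ≈ 5.97 × 72^0.653 ≈ 97.46 kt.
Difference ≈ 146.21 − 97.46 = 48.75 → 49 kt.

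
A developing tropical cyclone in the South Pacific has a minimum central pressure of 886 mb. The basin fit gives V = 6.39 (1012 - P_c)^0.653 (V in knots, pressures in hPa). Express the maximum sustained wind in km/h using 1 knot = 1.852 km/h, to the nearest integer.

278 km/h

ΔP = 1012 − 886 = 126 mb.
V ≈ 6.39 × 126^0.653 = 6.39 × 23.526 ≈ 150.329 kt.
150.329 × 1.852 ≈ 278.41 km/h → 278 km/h.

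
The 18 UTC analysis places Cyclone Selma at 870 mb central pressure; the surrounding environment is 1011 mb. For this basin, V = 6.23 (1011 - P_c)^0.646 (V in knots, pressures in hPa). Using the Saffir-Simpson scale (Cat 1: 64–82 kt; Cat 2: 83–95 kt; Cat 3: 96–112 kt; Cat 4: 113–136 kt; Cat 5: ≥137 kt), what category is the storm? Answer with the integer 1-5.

5

ΔP = 1011 − 870 = 141 mb.
V ≈ 6.23 × 141^0.646 = 6.23 × 24.46 ≈ 152 kt.
152 kt falls in the Category 5 band.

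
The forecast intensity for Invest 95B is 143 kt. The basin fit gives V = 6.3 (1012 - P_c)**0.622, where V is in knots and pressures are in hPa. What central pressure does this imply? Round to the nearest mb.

861 mb

ΔP = (V / 6.3)^(1/0.622) = (143/6.3)^1.608.
143/6.3 = 22.698; 22.698^1.608 ≈ 151.38 mb.
P_c = 1012 − 151.38 = 860.62 ≈ 861 mb.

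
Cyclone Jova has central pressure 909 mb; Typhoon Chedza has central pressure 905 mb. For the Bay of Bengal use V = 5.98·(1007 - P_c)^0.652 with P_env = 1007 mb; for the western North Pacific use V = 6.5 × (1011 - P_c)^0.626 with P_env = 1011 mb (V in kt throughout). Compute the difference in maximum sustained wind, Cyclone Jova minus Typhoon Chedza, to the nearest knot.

-2 kt

Cyclone Jova: ΔP = 98; V ≈ 5.98 × 98^0.652 ≈ 118.84 kt.
Typhoon Chedza: ΔP = 106; V ≈ 6.5 × 106^0.626 ≈ 120.44 kt.
Difference ≈ 118.84 − 120.44 = -1.60 → -2 kt.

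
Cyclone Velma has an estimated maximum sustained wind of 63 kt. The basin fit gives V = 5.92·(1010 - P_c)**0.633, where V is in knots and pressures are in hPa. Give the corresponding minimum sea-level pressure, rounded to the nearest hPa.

968 hPa

ΔP = (V / 5.92)^(1/0.633) = (63/5.92)^1.580.
63/5.92 = 10.642; 10.642^1.580 ≈ 41.92 hPa.
P_c = 1010 − 41.92 = 968.08 ≈ 968 hPa.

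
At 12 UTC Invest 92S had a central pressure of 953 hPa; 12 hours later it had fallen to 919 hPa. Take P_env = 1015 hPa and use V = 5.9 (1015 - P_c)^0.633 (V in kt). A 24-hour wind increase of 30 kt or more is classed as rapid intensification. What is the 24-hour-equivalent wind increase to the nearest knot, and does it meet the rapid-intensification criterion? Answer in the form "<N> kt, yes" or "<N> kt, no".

51 kt, yes

V₁: ΔP = 62, V ≈ 5.9 × 62^0.633 ≈ 80.43 kt.
V₂: ΔP = 96, V ≈ 5.9 × 96^0.633 ≈ 106.08 kt.
ΔV over 12 h = 25.65 kt → 24 h equivalent = 25.65 × 24/12 ≈ 51.30 kt.
51 kt ≥ 30 kt ⇒ rapid intensification.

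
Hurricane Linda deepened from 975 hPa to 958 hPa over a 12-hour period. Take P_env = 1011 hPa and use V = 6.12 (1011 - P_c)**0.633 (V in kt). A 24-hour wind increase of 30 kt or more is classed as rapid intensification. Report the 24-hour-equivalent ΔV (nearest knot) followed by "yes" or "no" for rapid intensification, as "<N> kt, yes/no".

V₁: ΔP = 36, V ≈ 6.12 × 36^0.633 ≈ 59.14 kt.
V₂: ΔP = 53, V ≈ 6.12 × 53^0.633 ≈ 75.55 kt.
ΔV over 12 h = 16.41 kt → 24 h equivalent = 16.41 × 24/12 ≈ 32.82 kt.
33 kt ≥ 30 kt ⇒ rapid intensification.

33 kt, yes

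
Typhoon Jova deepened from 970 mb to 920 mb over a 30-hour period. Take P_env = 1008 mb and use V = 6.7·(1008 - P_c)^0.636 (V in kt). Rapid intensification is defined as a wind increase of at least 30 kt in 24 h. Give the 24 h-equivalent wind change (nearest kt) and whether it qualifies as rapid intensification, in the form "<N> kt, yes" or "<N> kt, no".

V₁: ΔP = 38, V ≈ 6.7 × 38^0.636 ≈ 67.74 kt.
V₂: ΔP = 88, V ≈ 6.7 × 88^0.636 ≈ 115.55 kt.
ΔV over 30 h = 47.81 kt → 24 h equivalent = 47.81 × 24/30 ≈ 38.25 kt.
38 kt ≥ 30 kt ⇒ rapid intensification.

38 kt, yes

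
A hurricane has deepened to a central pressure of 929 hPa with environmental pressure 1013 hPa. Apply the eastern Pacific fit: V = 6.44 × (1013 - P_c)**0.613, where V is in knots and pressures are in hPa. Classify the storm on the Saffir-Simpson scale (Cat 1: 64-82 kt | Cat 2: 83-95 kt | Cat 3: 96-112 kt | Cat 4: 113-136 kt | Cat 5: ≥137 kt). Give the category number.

3

ΔP = 1013 − 929 = 84 hPa.
V ≈ 6.44 × 84^0.613 = 6.44 × 15.12 ≈ 97 kt.
97 kt falls in the Category 3 band.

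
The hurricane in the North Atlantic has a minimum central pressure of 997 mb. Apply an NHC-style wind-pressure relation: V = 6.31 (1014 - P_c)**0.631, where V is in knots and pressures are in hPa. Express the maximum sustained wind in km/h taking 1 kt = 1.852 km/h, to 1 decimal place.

ΔP = 1014 − 997 = 17 mb.
V ≈ 6.31 × 17^0.631 = 6.31 × 5.976 ≈ 37.709 kt.
37.709 × 1.852 ≈ 69.84 km/h → 69.8 km/h.

69.8 km/h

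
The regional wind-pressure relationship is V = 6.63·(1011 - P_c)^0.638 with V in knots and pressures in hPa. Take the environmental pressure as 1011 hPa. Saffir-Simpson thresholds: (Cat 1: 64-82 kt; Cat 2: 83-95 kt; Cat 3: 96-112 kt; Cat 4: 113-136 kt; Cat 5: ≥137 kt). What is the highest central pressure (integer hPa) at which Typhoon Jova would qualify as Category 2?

958 hPa

Category 2 begins at V = 83 kt.
Required ΔP = (83/6.63)^(1/0.638) = 12.519^1.567 ≈ 52.52 hPa.
P_c ≤ 1011 − 52.52 = 958.48, so the highest integer P_c is 958 hPa.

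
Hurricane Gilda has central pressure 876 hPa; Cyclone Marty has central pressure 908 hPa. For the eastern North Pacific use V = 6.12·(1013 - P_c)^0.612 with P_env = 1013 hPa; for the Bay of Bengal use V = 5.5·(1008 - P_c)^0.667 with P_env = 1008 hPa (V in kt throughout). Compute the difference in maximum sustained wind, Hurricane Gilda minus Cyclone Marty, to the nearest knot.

6 kt

Hurricane Gilda: ΔP = 137; V ≈ 6.12 × 137^0.612 ≈ 124.29 kt.
Cyclone Marty: ΔP = 100; V ≈ 5.5 × 100^0.667 ≈ 118.68 kt.
Difference ≈ 124.29 − 118.68 = 5.61 → 6 kt.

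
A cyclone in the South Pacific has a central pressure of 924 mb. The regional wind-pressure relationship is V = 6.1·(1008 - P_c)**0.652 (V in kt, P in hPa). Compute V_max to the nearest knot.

110 kt

ΔP = 1008 − 924 = 84 mb.
84^0.652 ≈ 17.973.
V ≈ 6.1 × 17.973 ≈ 109.6 kt.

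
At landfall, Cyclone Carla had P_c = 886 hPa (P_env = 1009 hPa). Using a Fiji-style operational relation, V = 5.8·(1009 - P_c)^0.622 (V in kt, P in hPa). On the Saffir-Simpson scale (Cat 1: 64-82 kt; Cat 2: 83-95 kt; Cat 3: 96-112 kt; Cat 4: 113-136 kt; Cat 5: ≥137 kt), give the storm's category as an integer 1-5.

ΔP = 1009 − 886 = 123 hPa.
V ≈ 5.8 × 123^0.622 = 5.8 × 19.95 ≈ 116 kt.
116 kt falls in the Category 4 band.

4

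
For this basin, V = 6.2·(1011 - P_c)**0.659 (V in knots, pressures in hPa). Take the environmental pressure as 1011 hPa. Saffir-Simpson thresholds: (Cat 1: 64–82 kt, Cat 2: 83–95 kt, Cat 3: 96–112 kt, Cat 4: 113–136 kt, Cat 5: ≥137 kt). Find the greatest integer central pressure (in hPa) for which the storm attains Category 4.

929 hPa

Category 4 begins at V = 113 kt.
Required ΔP = (113/6.2)^(1/0.659) = 18.226^1.517 ≈ 81.85 hPa.
P_c ≤ 1011 − 81.85 = 929.15, so the highest integer P_c is 929 hPa.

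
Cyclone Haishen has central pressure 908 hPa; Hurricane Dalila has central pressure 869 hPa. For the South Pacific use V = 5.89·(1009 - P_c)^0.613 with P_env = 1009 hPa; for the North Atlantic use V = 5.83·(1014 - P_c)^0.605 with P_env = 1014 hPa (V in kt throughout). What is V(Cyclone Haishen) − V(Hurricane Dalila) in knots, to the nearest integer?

-19 kt

Cyclone Haishen: ΔP = 101; V ≈ 5.89 × 101^0.613 ≈ 99.72 kt.
Hurricane Dalila: ΔP = 145; V ≈ 5.83 × 145^0.605 ≈ 118.38 kt.
Difference ≈ 99.72 − 118.38 = -18.66 → -19 kt.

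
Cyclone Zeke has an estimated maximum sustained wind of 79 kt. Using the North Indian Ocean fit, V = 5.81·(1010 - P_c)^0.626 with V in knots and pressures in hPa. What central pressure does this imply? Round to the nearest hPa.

945 hPa

ΔP = (V / 5.81)^(1/0.626) = (79/5.81)^1.597.
79/5.81 = 13.597; 13.597^1.597 ≈ 64.66 hPa.
P_c = 1010 − 64.66 = 945.34 ≈ 945 hPa.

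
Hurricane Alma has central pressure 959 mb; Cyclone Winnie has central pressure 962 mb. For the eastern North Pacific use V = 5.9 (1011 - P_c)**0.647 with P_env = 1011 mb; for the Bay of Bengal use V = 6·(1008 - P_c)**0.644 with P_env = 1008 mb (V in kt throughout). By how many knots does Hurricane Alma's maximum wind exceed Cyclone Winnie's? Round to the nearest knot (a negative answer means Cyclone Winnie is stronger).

Hurricane Alma: ΔP = 52; V ≈ 5.9 × 52^0.647 ≈ 76.05 kt.
Cyclone Winnie: ΔP = 46; V ≈ 6 × 46^0.644 ≈ 70.63 kt.
Difference ≈ 76.05 − 70.63 = 5.42 → 5 kt.

5 kt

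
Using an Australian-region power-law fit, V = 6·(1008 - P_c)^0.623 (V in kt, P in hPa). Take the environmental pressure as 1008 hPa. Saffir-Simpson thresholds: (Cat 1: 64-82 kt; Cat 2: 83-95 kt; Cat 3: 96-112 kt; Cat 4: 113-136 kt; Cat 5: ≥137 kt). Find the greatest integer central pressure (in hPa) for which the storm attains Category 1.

Category 1 begins at V = 64 kt.
Required ΔP = (64/6)^(1/0.623) = 10.667^1.605 ≈ 44.68 hPa.
P_c ≤ 1008 − 44.68 = 963.32, so the highest integer P_c is 963 hPa.

963 hPa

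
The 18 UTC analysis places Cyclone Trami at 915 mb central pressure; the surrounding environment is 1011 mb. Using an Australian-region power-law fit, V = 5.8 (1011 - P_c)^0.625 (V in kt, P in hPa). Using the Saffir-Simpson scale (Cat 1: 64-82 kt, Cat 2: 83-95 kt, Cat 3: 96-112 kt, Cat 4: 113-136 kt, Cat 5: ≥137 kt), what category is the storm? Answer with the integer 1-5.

ΔP = 1011 − 915 = 96 mb.
V ≈ 5.8 × 96^0.625 = 5.8 × 17.33 ≈ 101 kt.
101 kt falls in the Category 3 band.

3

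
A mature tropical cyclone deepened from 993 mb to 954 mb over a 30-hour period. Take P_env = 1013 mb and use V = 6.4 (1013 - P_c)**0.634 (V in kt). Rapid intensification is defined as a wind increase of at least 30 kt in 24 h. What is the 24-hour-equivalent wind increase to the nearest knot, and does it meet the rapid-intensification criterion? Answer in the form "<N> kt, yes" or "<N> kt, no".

34 kt, yes

V₁: ΔP = 20, V ≈ 6.4 × 20^0.634 ≈ 42.76 kt.
V₂: ΔP = 59, V ≈ 6.4 × 59^0.634 ≈ 84.90 kt.
ΔV over 30 h = 42.14 kt → 24 h equivalent = 42.14 × 24/30 ≈ 33.71 kt.
34 kt ≥ 30 kt ⇒ rapid intensification.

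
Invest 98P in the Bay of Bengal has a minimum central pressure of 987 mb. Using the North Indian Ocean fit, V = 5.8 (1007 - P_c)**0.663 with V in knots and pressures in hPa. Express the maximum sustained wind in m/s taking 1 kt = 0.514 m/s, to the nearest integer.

ΔP = 1007 − 987 = 20 mb.
V ≈ 5.8 × 20^0.663 = 5.8 × 7.288 ≈ 42.268 kt.
42.268 × 0.514 ≈ 21.73 m/s → 22 m/s.

22 m/s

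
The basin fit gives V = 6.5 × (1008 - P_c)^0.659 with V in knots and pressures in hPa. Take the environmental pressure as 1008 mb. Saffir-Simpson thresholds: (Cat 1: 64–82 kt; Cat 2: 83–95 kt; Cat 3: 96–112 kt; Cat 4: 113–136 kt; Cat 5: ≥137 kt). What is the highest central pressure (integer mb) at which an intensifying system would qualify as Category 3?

948 mb

Category 3 begins at V = 96 kt.
Required ΔP = (96/6.5)^(1/0.659) = 14.769^1.517 ≈ 59.49 mb.
P_c ≤ 1008 − 59.49 = 948.51, so the highest integer P_c is 948 mb.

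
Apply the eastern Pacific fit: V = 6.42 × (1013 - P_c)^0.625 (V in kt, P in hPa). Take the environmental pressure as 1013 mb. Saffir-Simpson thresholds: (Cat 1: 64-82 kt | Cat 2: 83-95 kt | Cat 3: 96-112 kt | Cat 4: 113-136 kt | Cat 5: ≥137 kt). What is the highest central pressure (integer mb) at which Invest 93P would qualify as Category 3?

Category 3 begins at V = 96 kt.
Required ΔP = (96/6.42)^(1/0.625) = 14.953^1.600 ≈ 75.78 mb.
P_c ≤ 1013 − 75.78 = 937.22, so the highest integer P_c is 937 mb.

937 mb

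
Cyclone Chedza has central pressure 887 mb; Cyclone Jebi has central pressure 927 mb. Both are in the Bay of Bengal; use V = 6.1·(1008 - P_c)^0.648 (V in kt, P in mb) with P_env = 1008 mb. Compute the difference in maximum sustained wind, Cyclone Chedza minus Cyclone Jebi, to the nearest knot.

31 kt

Cyclone Chedza: ΔP = 121; V ≈ 6.1 × 121^0.648 ≈ 136.45 kt.
Cyclone Jebi: ΔP = 81; V ≈ 6.1 × 81^0.648 ≈ 105.20 kt.
Difference ≈ 136.45 − 105.20 = 31.25 → 31 kt.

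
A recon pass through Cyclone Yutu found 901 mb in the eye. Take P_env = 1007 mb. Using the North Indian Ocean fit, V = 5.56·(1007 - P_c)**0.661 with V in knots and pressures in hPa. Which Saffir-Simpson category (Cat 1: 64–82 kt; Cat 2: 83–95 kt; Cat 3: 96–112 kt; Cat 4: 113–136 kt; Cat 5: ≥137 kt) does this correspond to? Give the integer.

4

ΔP = 1007 − 901 = 106 mb.
V ≈ 5.56 × 106^0.661 = 5.56 × 21.81 ≈ 121 kt.
121 kt falls in the Category 4 band.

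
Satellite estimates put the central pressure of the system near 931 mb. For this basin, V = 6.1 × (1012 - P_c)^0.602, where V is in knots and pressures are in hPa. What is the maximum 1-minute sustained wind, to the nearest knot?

86 kt

ΔP = 1012 − 931 = 81 mb.
81^0.602 ≈ 14.090.
V ≈ 6.1 × 14.090 ≈ 85.9 kt.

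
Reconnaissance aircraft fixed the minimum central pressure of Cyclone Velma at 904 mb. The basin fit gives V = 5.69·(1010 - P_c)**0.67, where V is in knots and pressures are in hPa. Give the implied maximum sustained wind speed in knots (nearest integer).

129 kt

ΔP = 1010 − 904 = 106 mb.
106^0.67 ≈ 22.749.
V ≈ 5.69 × 22.749 ≈ 129.4 kt.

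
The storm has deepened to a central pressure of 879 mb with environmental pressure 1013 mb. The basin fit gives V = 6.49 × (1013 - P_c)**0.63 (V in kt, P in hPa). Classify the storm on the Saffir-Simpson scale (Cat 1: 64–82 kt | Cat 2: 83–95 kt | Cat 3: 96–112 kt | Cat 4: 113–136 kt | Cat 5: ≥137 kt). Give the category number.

5

ΔP = 1013 − 879 = 134 mb.
V ≈ 6.49 × 134^0.63 = 6.49 × 21.88 ≈ 142 kt.
142 kt falls in the Category 5 band.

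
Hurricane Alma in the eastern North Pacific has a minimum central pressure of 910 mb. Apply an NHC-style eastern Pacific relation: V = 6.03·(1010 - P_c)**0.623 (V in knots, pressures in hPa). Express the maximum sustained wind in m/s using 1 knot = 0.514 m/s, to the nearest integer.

ΔP = 1010 − 910 = 100 mb.
V ≈ 6.03 × 100^0.623 = 6.03 × 17.620 ≈ 106.247 kt.
106.247 × 0.514 ≈ 54.61 m/s → 55 m/s.

55 m/s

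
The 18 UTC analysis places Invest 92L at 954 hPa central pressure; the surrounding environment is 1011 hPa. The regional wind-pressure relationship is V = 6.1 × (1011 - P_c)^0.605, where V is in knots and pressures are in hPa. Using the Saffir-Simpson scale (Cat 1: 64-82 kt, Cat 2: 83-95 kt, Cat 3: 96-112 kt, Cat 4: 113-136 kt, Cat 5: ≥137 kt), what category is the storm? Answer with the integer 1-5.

ΔP = 1011 − 954 = 57 hPa.
V ≈ 6.1 × 57^0.605 = 6.1 × 11.54 ≈ 70 kt.
70 kt falls in the Category 1 band.

1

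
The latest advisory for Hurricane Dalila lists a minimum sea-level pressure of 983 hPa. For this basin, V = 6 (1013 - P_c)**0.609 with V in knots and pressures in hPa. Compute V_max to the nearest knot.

48 kt

ΔP = 1013 − 983 = 30 hPa.
30^0.609 ≈ 7.935.
V ≈ 6 × 7.935 ≈ 47.6 kt.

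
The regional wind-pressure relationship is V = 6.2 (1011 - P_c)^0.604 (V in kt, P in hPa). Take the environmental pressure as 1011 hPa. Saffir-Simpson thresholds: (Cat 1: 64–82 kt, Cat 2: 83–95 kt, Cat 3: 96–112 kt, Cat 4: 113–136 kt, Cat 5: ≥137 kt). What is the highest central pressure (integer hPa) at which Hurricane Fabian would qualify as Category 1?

963 hPa

Category 1 begins at V = 64 kt.
Required ΔP = (64/6.2)^(1/0.604) = 10.323^1.656 ≈ 47.69 hPa.
P_c ≤ 1011 − 47.69 = 963.31, so the highest integer P_c is 963 hPa.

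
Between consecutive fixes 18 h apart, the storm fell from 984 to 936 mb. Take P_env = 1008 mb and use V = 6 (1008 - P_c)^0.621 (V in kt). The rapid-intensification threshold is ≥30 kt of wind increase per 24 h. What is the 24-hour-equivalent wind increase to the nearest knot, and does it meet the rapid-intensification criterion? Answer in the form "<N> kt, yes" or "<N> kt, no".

56 kt, yes

V₁: ΔP = 24, V ≈ 6 × 24^0.621 ≈ 43.18 kt.
V₂: ΔP = 72, V ≈ 6 × 72^0.621 ≈ 85.42 kt.
ΔV over 18 h = 42.24 kt → 24 h equivalent = 42.24 × 24/18 ≈ 56.32 kt.
56 kt ≥ 30 kt ⇒ rapid intensification.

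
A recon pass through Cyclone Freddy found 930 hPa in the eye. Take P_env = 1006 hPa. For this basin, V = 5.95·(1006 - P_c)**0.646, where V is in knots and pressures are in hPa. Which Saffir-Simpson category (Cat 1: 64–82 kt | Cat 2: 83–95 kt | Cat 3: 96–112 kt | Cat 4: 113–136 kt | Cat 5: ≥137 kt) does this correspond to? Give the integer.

3

ΔP = 1006 − 930 = 76 hPa.
V ≈ 5.95 × 76^0.646 = 5.95 × 16.41 ≈ 98 kt.
98 kt falls in the Category 3 band.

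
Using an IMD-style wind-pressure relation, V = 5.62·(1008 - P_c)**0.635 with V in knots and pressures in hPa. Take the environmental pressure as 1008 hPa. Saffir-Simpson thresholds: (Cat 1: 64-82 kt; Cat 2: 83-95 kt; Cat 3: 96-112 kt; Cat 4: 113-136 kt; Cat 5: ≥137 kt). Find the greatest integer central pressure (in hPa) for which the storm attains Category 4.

895 hPa

Category 4 begins at V = 113 kt.
Required ΔP = (113/5.62)^(1/0.635) = 20.107^1.575 ≈ 112.85 hPa.
P_c ≤ 1008 − 112.85 = 895.15, so the highest integer P_c is 895 hPa.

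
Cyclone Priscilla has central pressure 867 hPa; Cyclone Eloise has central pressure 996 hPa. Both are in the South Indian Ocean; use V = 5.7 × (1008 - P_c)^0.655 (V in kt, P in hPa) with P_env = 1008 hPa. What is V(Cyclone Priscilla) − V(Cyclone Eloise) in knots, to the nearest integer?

117 kt

Cyclone Priscilla: ΔP = 141; V ≈ 5.7 × 141^0.655 ≈ 145.75 kt.
Cyclone Eloise: ΔP = 12; V ≈ 5.7 × 12^0.655 ≈ 29.02 kt.
Difference ≈ 145.75 − 29.02 = 116.73 → 117 kt.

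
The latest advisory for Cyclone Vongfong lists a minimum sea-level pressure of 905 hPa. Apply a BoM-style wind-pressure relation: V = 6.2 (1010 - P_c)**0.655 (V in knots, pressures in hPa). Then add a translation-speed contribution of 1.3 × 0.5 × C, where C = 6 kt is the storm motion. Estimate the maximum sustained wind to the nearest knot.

135 kt

ΔP = 1010 − 905 = 105 hPa.
105^0.655 ≈ 21.080.
V ≈ 6.2 × 21.080 ≈ 130.7 kt.
Translation term: 1.3 × 0.5 × 6 = 3.9 kt.
Corrected V ≈ 134.6 kt → 135 kt.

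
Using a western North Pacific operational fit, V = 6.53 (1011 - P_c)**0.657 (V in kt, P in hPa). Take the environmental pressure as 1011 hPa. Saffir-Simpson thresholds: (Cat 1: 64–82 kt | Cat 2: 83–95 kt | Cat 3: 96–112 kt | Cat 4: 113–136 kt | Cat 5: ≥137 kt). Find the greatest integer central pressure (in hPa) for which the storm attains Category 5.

Category 5 begins at V = 137 kt.
Required ΔP = (137/6.53)^(1/0.657) = 20.980^1.522 ≈ 102.77 hPa.
P_c ≤ 1011 − 102.77 = 908.23, so the highest integer P_c is 908 hPa.

908 hPa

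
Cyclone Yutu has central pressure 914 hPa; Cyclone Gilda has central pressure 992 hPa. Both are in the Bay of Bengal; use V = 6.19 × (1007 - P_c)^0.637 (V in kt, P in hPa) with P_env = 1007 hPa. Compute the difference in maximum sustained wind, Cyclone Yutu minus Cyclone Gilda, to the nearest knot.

Cyclone Yutu: ΔP = 93; V ≈ 6.19 × 93^0.637 ≈ 111.07 kt.
Cyclone Gilda: ΔP = 15; V ≈ 6.19 × 15^0.637 ≈ 34.74 kt.
Difference ≈ 111.07 − 34.74 = 76.33 → 76 kt.

76 kt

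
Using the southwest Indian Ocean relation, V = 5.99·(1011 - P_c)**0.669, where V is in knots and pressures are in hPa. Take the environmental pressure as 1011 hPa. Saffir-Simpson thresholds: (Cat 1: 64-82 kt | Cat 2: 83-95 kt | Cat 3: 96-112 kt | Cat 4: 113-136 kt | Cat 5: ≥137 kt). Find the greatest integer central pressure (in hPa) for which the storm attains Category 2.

960 hPa

Category 2 begins at V = 83 kt.
Required ΔP = (83/5.99)^(1/0.669) = 13.856^1.495 ≈ 50.87 hPa.
P_c ≤ 1011 − 50.87 = 960.13, so the highest integer P_c is 960 hPa.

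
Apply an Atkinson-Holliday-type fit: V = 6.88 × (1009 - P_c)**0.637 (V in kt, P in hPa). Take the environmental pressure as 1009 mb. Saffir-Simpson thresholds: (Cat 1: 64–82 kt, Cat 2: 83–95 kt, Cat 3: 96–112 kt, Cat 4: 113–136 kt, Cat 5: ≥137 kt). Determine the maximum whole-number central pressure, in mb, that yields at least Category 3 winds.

946 mb

Category 3 begins at V = 96 kt.
Required ΔP = (96/6.88)^(1/0.637) = 13.953^1.570 ≈ 62.66 mb.
P_c ≤ 1009 − 62.66 = 946.34, so the highest integer P_c is 946 mb.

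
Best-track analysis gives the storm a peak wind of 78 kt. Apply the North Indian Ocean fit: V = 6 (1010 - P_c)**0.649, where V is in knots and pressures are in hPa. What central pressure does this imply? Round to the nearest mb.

ΔP = (V / 6)^(1/0.649) = (78/6)^1.541.
78/6 = 13.000; 13.000^1.541 ≈ 52.05 mb.
P_c = 1010 − 52.05 = 957.95 ≈ 958 mb.

958 mb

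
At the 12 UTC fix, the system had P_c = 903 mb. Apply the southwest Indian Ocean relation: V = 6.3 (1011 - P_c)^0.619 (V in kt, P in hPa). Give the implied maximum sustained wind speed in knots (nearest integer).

ΔP = 1011 − 903 = 108 mb.
108^0.619 ≈ 18.142.
V ≈ 6.3 × 18.142 ≈ 114.3 kt.

114 kt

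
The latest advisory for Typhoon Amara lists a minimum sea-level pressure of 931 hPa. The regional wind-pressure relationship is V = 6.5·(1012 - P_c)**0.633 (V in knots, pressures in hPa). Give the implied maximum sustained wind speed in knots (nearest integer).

ΔP = 1012 − 931 = 81 hPa.
81^0.633 ≈ 16.146.
V ≈ 6.5 × 16.146 ≈ 105.0 kt.

105 kt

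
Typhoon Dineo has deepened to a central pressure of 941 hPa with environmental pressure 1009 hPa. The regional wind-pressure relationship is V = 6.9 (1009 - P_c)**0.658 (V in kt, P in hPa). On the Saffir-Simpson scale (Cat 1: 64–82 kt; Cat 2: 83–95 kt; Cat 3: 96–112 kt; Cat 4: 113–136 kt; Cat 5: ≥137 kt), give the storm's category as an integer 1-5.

ΔP = 1009 − 941 = 68 hPa.
V ≈ 6.9 × 68^0.658 = 6.9 × 16.06 ≈ 111 kt.
111 kt falls in the Category 3 band.

3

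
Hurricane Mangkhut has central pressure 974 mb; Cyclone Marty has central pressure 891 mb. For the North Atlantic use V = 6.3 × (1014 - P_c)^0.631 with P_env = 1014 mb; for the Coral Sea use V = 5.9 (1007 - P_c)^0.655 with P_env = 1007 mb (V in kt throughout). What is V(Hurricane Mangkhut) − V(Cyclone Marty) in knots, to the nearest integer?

-68 kt

Hurricane Mangkhut: ΔP = 40; V ≈ 6.3 × 40^0.631 ≈ 64.60 kt.
Cyclone Marty: ΔP = 116; V ≈ 5.9 × 116^0.655 ≈ 132.76 kt.
Difference ≈ 64.60 − 132.76 = -68.16 → -68 kt.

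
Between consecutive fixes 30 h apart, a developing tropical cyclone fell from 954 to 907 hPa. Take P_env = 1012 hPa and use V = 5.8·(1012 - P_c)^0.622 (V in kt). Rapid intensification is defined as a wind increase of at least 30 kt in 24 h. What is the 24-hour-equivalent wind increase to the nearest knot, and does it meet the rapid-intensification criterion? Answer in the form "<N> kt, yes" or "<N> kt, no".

V₁: ΔP = 58, V ≈ 5.8 × 58^0.622 ≈ 72.49 kt.
V₂: ΔP = 105, V ≈ 5.8 × 105^0.622 ≈ 104.86 kt.
ΔV over 30 h = 32.37 kt → 24 h equivalent = 32.37 × 24/30 ≈ 25.90 kt.
26 kt < 30 kt ⇒ not rapid intensification.

26 kt, no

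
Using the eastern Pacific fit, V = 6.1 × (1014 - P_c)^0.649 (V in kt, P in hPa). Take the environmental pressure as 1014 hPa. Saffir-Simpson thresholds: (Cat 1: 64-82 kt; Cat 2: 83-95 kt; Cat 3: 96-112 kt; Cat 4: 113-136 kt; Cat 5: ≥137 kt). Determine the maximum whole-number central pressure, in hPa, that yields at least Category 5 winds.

893 hPa

Category 5 begins at V = 137 kt.
Required ΔP = (137/6.1)^(1/0.649) = 22.459^1.541 ≈ 120.86 hPa.
P_c ≤ 1014 − 120.86 = 893.14, so the highest integer P_c is 893 hPa.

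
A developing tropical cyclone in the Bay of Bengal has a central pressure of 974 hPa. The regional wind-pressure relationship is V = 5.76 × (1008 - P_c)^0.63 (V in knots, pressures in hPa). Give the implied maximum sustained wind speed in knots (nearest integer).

ΔP = 1008 − 974 = 34 hPa.
34^0.63 ≈ 9.222.
V ≈ 5.76 × 9.222 ≈ 53.1 kt.

53 kt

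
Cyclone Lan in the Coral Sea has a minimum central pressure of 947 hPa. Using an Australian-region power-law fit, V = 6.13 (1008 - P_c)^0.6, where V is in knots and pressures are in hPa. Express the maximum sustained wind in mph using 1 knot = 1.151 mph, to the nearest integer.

83 mph

ΔP = 1008 − 947 = 61 hPa.
V ≈ 6.13 × 61^0.6 = 6.13 × 11.781 ≈ 72.220 kt.
72.220 × 1.151 ≈ 83.13 mph → 83 mph.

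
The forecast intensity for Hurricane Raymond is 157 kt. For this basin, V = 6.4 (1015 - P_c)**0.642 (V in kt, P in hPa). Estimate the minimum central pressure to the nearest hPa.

869 hPa

ΔP = (V / 6.4)^(1/0.642) = (157/6.4)^1.558.
157/6.4 = 24.531; 24.531^1.558 ≈ 146.11 hPa.
P_c = 1015 − 146.11 = 868.89 ≈ 869 hPa.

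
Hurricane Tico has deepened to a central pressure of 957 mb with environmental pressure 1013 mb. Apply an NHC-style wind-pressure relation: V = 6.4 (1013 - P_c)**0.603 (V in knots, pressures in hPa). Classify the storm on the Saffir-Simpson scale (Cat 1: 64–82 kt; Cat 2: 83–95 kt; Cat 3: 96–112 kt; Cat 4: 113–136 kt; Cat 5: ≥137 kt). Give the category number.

1

ΔP = 1013 − 957 = 56 mb.
V ≈ 6.4 × 56^0.603 = 6.4 × 11.33 ≈ 72 kt.
72 kt falls in the Category 1 band.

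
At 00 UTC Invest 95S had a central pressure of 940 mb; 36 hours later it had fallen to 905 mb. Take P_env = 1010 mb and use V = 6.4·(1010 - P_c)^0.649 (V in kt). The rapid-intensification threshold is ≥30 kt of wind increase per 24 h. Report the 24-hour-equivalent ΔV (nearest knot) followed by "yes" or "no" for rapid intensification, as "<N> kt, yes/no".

V₁: ΔP = 70, V ≈ 6.4 × 70^0.649 ≈ 100.84 kt.
V₂: ΔP = 105, V ≈ 6.4 × 105^0.649 ≈ 131.20 kt.
ΔV over 36 h = 30.36 kt → 24 h equivalent = 30.36 × 24/36 ≈ 20.24 kt.
20 kt < 30 kt ⇒ not rapid intensification.

20 kt, no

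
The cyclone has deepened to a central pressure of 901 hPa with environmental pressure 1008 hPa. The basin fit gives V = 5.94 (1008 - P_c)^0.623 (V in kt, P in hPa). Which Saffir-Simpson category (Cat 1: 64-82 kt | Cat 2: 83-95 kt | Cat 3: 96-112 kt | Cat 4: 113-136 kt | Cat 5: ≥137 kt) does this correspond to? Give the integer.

3

ΔP = 1008 − 901 = 107 hPa.
V ≈ 5.94 × 107^0.623 = 5.94 × 18.38 ≈ 109 kt.
109 kt falls in the Category 3 band.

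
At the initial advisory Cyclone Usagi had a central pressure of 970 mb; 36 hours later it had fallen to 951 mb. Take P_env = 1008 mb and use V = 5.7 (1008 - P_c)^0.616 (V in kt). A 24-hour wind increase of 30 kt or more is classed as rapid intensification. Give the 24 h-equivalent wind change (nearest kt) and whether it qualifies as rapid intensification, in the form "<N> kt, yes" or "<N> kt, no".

10 kt, no

V₁: ΔP = 38, V ≈ 5.7 × 38^0.616 ≈ 53.58 kt.
V₂: ΔP = 57, V ≈ 5.7 × 57^0.616 ≈ 68.79 kt.
ΔV over 36 h = 15.21 kt → 24 h equivalent = 15.21 × 24/36 ≈ 10.14 kt.
10 kt < 30 kt ⇒ not rapid intensification.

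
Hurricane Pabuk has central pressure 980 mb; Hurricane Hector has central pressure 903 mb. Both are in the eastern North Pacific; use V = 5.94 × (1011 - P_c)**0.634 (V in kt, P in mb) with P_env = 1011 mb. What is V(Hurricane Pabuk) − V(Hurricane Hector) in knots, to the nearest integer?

Hurricane Pabuk: ΔP = 31; V ≈ 5.94 × 31^0.634 ≈ 52.40 kt.
Hurricane Hector: ΔP = 108; V ≈ 5.94 × 108^0.634 ≈ 115.61 kt.
Difference ≈ 52.40 − 115.61 = -63.21 → -63 kt.

-63 kt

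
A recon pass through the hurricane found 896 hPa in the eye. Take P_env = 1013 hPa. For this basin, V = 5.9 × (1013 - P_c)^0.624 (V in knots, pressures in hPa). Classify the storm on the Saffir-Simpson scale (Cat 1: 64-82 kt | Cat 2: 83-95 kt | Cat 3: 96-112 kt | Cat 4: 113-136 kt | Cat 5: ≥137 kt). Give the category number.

4

ΔP = 1013 − 896 = 117 hPa.
V ≈ 5.9 × 117^0.624 = 5.9 × 19.52 ≈ 115 kt.
115 kt falls in the Category 4 band.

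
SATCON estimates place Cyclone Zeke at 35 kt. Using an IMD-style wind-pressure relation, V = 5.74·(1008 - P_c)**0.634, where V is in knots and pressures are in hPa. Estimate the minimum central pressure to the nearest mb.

991 mb

ΔP = (V / 5.74)^(1/0.634) = (35/5.74)^1.577.
35/5.74 = 6.098; 6.098^1.577 ≈ 17.31 mb.
P_c = 1008 − 17.31 = 990.69 ≈ 991 mb.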